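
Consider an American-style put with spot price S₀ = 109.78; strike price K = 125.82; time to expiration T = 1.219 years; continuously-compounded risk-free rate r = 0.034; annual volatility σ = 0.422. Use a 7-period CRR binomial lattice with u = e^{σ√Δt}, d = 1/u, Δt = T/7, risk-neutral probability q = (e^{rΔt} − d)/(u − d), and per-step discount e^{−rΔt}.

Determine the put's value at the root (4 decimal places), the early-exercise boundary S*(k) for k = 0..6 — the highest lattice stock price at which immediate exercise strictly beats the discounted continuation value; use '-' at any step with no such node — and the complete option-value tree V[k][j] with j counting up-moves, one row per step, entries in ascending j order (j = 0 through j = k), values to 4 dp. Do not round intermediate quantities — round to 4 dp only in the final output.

price = 27.7530
boundary = - - - 64.7265 77.1903 64.7265 77.1903
tree:
27.7530
37.5027 17.2327
48.8705 25.3011 8.4546
61.0935 35.8582 13.8499 2.5462
71.5447 48.6297 22.0711 4.8589 0.0000
80.3084 61.0935 33.8008 9.2723 0.0000 0.0000
87.6571 71.5447 48.6297 17.6942 0.0000 0.0000 0.0000
93.8192 80.3084 61.0935 33.7659 0.0000 0.0000 0.0000 0.0000

Δt=0.17414  u=1.19256  d=0.83853  q=0.47286  discount=0.99410
step 7 (expiry): payoffs max(K−S,0) = 93.8192 80.3084 61.0935 33.7659 0.0000 0.0000 0.0000 0.0000
step 6: (k=6,j=0): S=38.1629, (K−S)⁺=87.6571, hold=86.9143 ⇒ V=87.6571 exercise | (k=6,j=1): S=54.2753, (K−S)⁺=71.5447, hold=70.8020 ⇒ V=71.5447 exercise | (k=6,j=2): S=77.1903, (K−S)⁺=48.6297, hold=47.8870 ⇒ V=48.6297 exercise | (k=6,j=3): S=109.7800, (K−S)⁺=16.0400, hold=17.6942 ⇒ V=17.6942 continue | (k=6,j=4): S=156.1291, (K−S)⁺=0.0000, hold=0.0000 ⇒ V=0.0000 continue | (k=6,j=5): S=222.0468, (K−S)⁺=0.0000, hold=0.0000 ⇒ V=0.0000 continue | (k=6,j=6): S=315.7948, (K−S)⁺=0.0000, hold=0.0000 ⇒ V=0.0000 continue  boundary S*=77.1903
step 5: (k=5,j=0): S=45.5116, (K−S)⁺=80.3084, hold=79.5657 ⇒ V=80.3084 exercise | (k=5,j=1): S=64.7265, (K−S)⁺=61.0935, hold=60.3507 ⇒ V=61.0935 exercise | (k=5,j=2): S=92.0541, (K−S)⁺=33.7659, hold=33.8008 ⇒ V=33.8008 continue | (k=5,j=3): S=130.9193, (K−S)⁺=0.0000, hold=9.2723 ⇒ V=9.2723 continue | (k=5,j=4): S=186.1933, (K−S)⁺=0.0000, hold=0.0000 ⇒ V=0.0000 continue | (k=5,j=5): S=264.8041, (K−S)⁺=0.0000, hold=0.0000 ⇒ V=0.0000 continue  boundary S*=64.7265
step 4: (k=4,j=0): S=54.2753, (K−S)⁺=71.5447, hold=70.8020 ⇒ V=71.5447 exercise | (k=4,j=1): S=77.1903, (K−S)⁺=48.6297, hold=47.9033 ⇒ V=48.6297 exercise | (k=4,j=2): S=109.7800, (K−S)⁺=16.0400, hold=22.0711 ⇒ V=22.0711 continue | (k=4,j=3): S=156.1291, (K−S)⁺=0.0000, hold=4.8589 ⇒ V=4.8589 continue | (k=4,j=4): S=222.0468, (K−S)⁺=0.0000, hold=0.0000 ⇒ V=0.0000 continue  boundary S*=77.1903
step 3: (k=3,j=0): S=64.7265, (K−S)⁺=61.0935, hold=60.3507 ⇒ V=61.0935 exercise | (k=3,j=1): S=92.0541, (K−S)⁺=33.7659, hold=35.8582 ⇒ V=35.8582 continue | (k=3,j=2): S=130.9193, (K−S)⁺=0.0000, hold=13.8499 ⇒ V=13.8499 continue | (k=3,j=3): S=186.1933, (K−S)⁺=0.0000, hold=2.5462 ⇒ V=2.5462 continue  boundary S*=64.7265
step 2: (k=2,j=0): S=77.1903, (K−S)⁺=48.6297, hold=48.8705 ⇒ V=48.8705 continue | (k=2,j=1): S=109.7800, (K−S)⁺=16.0400, hold=25.3011 ⇒ V=25.3011 continue | (k=2,j=2): S=156.1291, (K−S)⁺=0.0000, hold=8.4546 ⇒ V=8.4546 continue  boundary S*=-
step 1: (k=1,j=0): S=92.0541, (K−S)⁺=33.7659, hold=37.5027 ⇒ V=37.5027 continue | (k=1,j=1): S=130.9193, (K−S)⁺=0.0000, hold=17.2327 ⇒ V=17.2327 continue  boundary S*=-
step 0: (k=0,j=0): S=109.7800, (K−S)⁺=16.0400, hold=27.7530 ⇒ V=27.7530 continue  boundary S*=-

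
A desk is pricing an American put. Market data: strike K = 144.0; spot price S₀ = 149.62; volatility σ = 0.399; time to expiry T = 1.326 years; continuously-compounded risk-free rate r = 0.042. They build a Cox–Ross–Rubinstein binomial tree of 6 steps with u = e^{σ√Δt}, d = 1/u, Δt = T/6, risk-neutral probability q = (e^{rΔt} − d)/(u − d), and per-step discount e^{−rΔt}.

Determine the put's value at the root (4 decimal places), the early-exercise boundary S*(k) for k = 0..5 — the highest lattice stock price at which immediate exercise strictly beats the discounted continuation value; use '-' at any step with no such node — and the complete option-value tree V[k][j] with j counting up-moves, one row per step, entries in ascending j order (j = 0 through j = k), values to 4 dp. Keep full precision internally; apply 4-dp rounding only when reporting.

params: Δt=0.22100 u=1.20632 d=0.82897 q=0.47796 e^(-rΔt)=0.99076
t_6 payoffs: 95.4466 73.3450 41.1827 0.0000 0.0000 0.0000 0.0000
t_5: node(5,0) S=58.5708 payoff=85.4292 vs cont=84.0988 → 85.4292 [stop]  node(5,1) S=85.2324 payoff=58.7676 vs cont=57.4372 → 58.7676 [stop]  node(5,2) S=124.0304 payoff=19.9696 vs cont=21.3005 → 21.3005 [wait]  node(5,3) S=180.4892 payoff=0.0000 vs cont=0.0000 → 0.0000 [wait]  node(5,4) S=262.6484 payoff=0.0000 vs cont=0.0000 → 0.0000 [wait]  node(5,5) S=382.2065 payoff=0.0000 vs cont=0.0000 → 0.0000 [wait]  ⇒ S*(5)=85.2324
t_4: node(4,0) S=70.6550 payoff=73.3450 vs cont=72.0146 → 73.3450 [stop]  node(4,1) S=102.8173 payoff=41.1827 vs cont=40.4825 → 41.1827 [stop]  node(4,2) S=149.6200 payoff=0.0000 vs cont=11.0171 → 11.0171 [wait]  node(4,3) S=217.7274 payoff=0.0000 vs cont=0.0000 → 0.0000 [wait]  node(4,4) S=316.8373 payoff=0.0000 vs cont=0.0000 → 0.0000 [wait]  ⇒ S*(4)=102.8173
t_3: node(3,0) S=85.2324 payoff=58.7676 vs cont=57.4372 → 58.7676 [stop]  node(3,1) S=124.0304 payoff=19.9696 vs cont=26.5175 → 26.5175 [wait]  node(3,2) S=180.4892 payoff=0.0000 vs cont=5.6983 → 5.6983 [wait]  node(3,3) S=262.6484 payoff=0.0000 vs cont=0.0000 → 0.0000 [wait]  ⇒ S*(3)=85.2324
t_2: node(2,0) S=102.8173 payoff=41.1827 vs cont=42.9529 → 42.9529 [wait]  node(2,1) S=149.6200 payoff=0.0000 vs cont=16.4138 → 16.4138 [wait]  node(2,2) S=217.7274 payoff=0.0000 vs cont=2.9473 → 2.9473 [wait]  ⇒ S*(2)=-
t_1: node(1,0) S=124.0304 payoff=19.9696 vs cont=29.9887 → 29.9887 [wait]  node(1,1) S=180.4892 payoff=0.0000 vs cont=9.8852 → 9.8852 [wait]  ⇒ S*(1)=-
t_0: node(0,0) S=149.6200 payoff=0.0000 vs cont=20.1918 → 20.1918 [wait]  ⇒ S*(0)=-

price = 20.1918
boundary = - - - 85.2324 102.8173 85.2324
tree:
20.1918
29.9887 9.8852
42.9529 16.4138 2.9473
58.7676 26.5175 5.6983 0.0000
73.3450 41.1827 11.0171 0.0000 0.0000
85.4292 58.7676 21.3005 0.0000 0.0000 0.0000
95.4466 73.3450 41.1827 0.0000 0.0000 0.0000 0.0000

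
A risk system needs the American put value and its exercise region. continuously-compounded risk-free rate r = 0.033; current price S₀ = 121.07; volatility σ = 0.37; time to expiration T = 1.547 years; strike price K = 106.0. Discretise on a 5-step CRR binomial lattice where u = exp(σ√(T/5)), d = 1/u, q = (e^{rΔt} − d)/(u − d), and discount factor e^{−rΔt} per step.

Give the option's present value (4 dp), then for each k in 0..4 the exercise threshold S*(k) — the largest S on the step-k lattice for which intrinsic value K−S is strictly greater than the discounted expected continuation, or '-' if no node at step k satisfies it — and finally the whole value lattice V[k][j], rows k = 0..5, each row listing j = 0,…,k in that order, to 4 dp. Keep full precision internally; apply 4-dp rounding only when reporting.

price = 12.2830
boundary = - - - 65.2970 80.2184
tree:
12.2830
18.9529 5.1324
28.3633 8.8995 1.0546
40.7030 15.2563 2.0236 0.0000
52.8490 25.7816 3.8828 0.0000 0.0000
62.7356 40.7030 7.4503 0.0000 0.0000 0.0000

params: Δt=0.30940 u=1.22852 d=0.81399 q=0.47349 e^(-rΔt)=0.98984
t_5 payoffs: 62.7356 40.7030 7.4503 0.0000 0.0000 0.0000
t_4: node(4,0) S=53.1510 payoff=52.8490 vs cont=51.7722 → 52.8490 [stop]  node(4,1) S=80.2184 payoff=25.7816 vs cont=24.7048 → 25.7816 [stop]  node(4,2) S=121.0700 payoff=0.0000 vs cont=3.8828 → 3.8828 [wait]  node(4,3) S=182.7254 payoff=0.0000 vs cont=0.0000 → 0.0000 [wait]  node(4,4) S=275.7791 payoff=0.0000 vs cont=0.0000 → 0.0000 [wait]  ⇒ S*(4)=80.2184
t_3: node(3,0) S=65.2970 payoff=40.7030 vs cont=39.6263 → 40.7030 [stop]  node(3,1) S=98.5497 payoff=7.4503 vs cont=15.2563 → 15.2563 [wait]  node(3,2) S=148.7366 payoff=0.0000 vs cont=2.0236 → 2.0236 [wait]  node(3,3) S=224.4813 payoff=0.0000 vs cont=0.0000 → 0.0000 [wait]  ⇒ S*(3)=65.2970
t_2: node(2,0) S=80.2184 payoff=25.7816 vs cont=28.3633 → 28.3633 [wait]  node(2,1) S=121.0700 payoff=0.0000 vs cont=8.8995 → 8.8995 [wait]  node(2,2) S=182.7254 payoff=0.0000 vs cont=1.0546 → 1.0546 [wait]  ⇒ S*(2)=-
t_1: node(1,0) S=98.5497 payoff=7.4503 vs cont=18.9529 → 18.9529 [wait]  node(1,1) S=148.7366 payoff=0.0000 vs cont=5.1324 → 5.1324 [wait]  ⇒ S*(1)=-
t_0: node(0,0) S=121.0700 payoff=0.0000 vs cont=12.2830 → 12.2830 [wait]  ⇒ S*(0)=-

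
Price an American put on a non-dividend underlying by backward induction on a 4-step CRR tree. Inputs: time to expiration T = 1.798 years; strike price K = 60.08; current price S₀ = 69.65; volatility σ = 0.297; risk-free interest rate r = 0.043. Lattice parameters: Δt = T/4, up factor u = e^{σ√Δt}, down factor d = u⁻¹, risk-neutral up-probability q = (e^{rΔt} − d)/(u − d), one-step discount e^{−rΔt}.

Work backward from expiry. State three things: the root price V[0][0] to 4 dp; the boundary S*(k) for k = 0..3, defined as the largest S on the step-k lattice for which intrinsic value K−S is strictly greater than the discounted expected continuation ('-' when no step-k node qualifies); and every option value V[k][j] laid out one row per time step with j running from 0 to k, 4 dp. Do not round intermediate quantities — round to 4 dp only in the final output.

Δt=0.44950  u=1.22033  d=0.81945  q=0.49907  discount=0.98086
step 4 (expiry): payoffs max(K−S,0) = 28.6743 13.3102 0.0000 0.0000 0.0000
step 3: (k=3,j=0): S=38.3254, (K−S)⁺=21.7546, hold=20.6045 ⇒ V=21.7546 exercise | (k=3,j=1): S=57.0746, (K−S)⁺=3.0054, hold=6.5399 ⇒ V=6.5399 continue | (k=3,j=2): S=84.9961, (K−S)⁺=0.0000, hold=0.0000 ⇒ V=0.0000 continue | (k=3,j=3): S=126.5771, (K−S)⁺=0.0000, hold=0.0000 ⇒ V=0.0000 continue  boundary S*=38.3254
step 2: (k=2,j=0): S=46.7698, (K−S)⁺=13.3102, hold=13.8903 ⇒ V=13.8903 continue | (k=2,j=1): S=69.6500, (K−S)⁺=0.0000, hold=3.2133 ⇒ V=3.2133 continue | (k=2,j=2): S=103.7235, (K−S)⁺=0.0000, hold=0.0000 ⇒ V=0.0000 continue  boundary S*=-
step 1: (k=1,j=0): S=57.0746, (K−S)⁺=3.0054, hold=8.3979 ⇒ V=8.3979 continue | (k=1,j=1): S=84.9961, (K−S)⁺=0.0000, hold=1.5789 ⇒ V=1.5789 continue  boundary S*=-
step 0: (k=0,j=0): S=69.6500, (K−S)⁺=0.0000, hold=4.8991 ⇒ V=4.8991 continue  boundary S*=-

price = 4.8991
boundary = - - - 38.3254
tree:
4.8991
8.3979 1.5789
13.8903 3.2133 0.0000
21.7546 6.5399 0.0000 0.0000
28.6743 13.3102 0.0000 0.0000 0.0000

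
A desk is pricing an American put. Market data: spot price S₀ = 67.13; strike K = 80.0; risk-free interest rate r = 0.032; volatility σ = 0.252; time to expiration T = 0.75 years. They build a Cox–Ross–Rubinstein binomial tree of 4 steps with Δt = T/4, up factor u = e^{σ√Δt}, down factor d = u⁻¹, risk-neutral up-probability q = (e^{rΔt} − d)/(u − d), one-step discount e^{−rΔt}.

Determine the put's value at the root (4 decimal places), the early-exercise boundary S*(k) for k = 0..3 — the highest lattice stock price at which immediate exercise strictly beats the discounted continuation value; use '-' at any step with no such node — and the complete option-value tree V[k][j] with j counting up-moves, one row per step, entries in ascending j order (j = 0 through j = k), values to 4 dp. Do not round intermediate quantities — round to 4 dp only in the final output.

price = 13.8416
boundary = - 60.1903 53.9681 60.1903
tree:
13.8416
19.8097 8.0465
26.0319 13.0194 3.1757
31.6110 19.8097 6.3931 0.0000
36.6132 26.0319 12.8700 0.0000 0.0000

Δt=0.18750  u=1.11530  d=0.89662  q=0.50027  discount=0.99402
step 4 (expiry): payoffs max(K−S,0) = 36.6132 26.0319 12.8700 0.0000 0.0000
step 3: (k=3,j=0): S=48.3890, (K−S)⁺=31.6110, hold=31.1324 ⇒ V=31.6110 exercise | (k=3,j=1): S=60.1903, (K−S)⁺=19.8097, hold=19.3311 ⇒ V=19.8097 exercise | (k=3,j=2): S=74.8698, (K−S)⁺=5.1302, hold=6.3931 ⇒ V=6.3931 continue | (k=3,j=3): S=93.1293, (K−S)⁺=0.0000, hold=0.0000 ⇒ V=0.0000 continue  boundary S*=60.1903
step 2: (k=2,j=0): S=53.9681, (K−S)⁺=26.0319, hold=25.5534 ⇒ V=26.0319 exercise | (k=2,j=1): S=67.1300, (K−S)⁺=12.8700, hold=13.0194 ⇒ V=13.0194 continue | (k=2,j=2): S=83.5019, (K−S)⁺=0.0000, hold=3.1757 ⇒ V=3.1757 continue  boundary S*=53.9681
step 1: (k=1,j=0): S=60.1903, (K−S)⁺=19.8097, hold=19.4054 ⇒ V=19.8097 exercise | (k=1,j=1): S=74.8698, (K−S)⁺=5.1302, hold=8.0465 ⇒ V=8.0465 continue  boundary S*=60.1903
step 0: (k=0,j=0): S=67.1300, (K−S)⁺=12.8700, hold=13.8416 ⇒ V=13.8416 continue  boundary S*=-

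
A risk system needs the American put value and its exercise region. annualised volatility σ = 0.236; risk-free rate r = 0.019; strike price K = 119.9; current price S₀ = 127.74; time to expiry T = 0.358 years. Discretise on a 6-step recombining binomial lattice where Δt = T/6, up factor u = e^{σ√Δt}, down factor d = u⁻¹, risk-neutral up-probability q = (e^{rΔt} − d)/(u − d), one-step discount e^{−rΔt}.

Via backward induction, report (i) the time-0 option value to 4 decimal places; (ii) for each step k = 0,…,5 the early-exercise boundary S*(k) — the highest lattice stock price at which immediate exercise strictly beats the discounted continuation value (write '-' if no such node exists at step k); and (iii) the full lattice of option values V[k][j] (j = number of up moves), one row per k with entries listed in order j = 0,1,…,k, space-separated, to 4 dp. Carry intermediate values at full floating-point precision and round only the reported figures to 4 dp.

params: Δt=0.05967 u=1.05934 d=0.94398 q=0.49543 e^(-rΔt)=0.99887
t_6 payoffs: 29.5118 18.4660 6.0704 0.0000 0.0000 0.0000 0.0000
t_5: node(5,0) S=95.7520 payoff=24.1480 vs cont=24.0122 → 24.1480 [stop]  node(5,1) S=107.4532 payoff=12.4468 vs cont=12.3109 → 12.4468 [stop]  node(5,2) S=120.5844 payoff=0.0000 vs cont=3.0595 → 3.0595 [wait]  node(5,3) S=135.3202 payoff=0.0000 vs cont=0.0000 → 0.0000 [wait]  node(5,4) S=151.8569 payoff=0.0000 vs cont=0.0000 → 0.0000 [wait]  node(5,5) S=170.4143 payoff=0.0000 vs cont=0.0000 → 0.0000 [wait]  ⇒ S*(5)=107.4532
t_4: node(4,0) S=101.4340 payoff=18.4660 vs cont=18.3302 → 18.4660 [stop]  node(4,1) S=113.8296 payoff=6.0704 vs cont=7.7873 → 7.7873 [wait]  node(4,2) S=127.7400 payoff=0.0000 vs cont=1.5420 → 1.5420 [wait]  node(4,3) S=143.3503 payoff=0.0000 vs cont=0.0000 → 0.0000 [wait]  node(4,4) S=160.8682 payoff=0.0000 vs cont=0.0000 → 0.0000 [wait]  ⇒ S*(4)=101.4340
t_3: node(3,0) S=107.4532 payoff=12.4468 vs cont=13.1606 → 13.1606 [wait]  node(3,1) S=120.5844 payoff=0.0000 vs cont=4.6879 → 4.6879 [wait]  node(3,2) S=135.3202 payoff=0.0000 vs cont=0.7772 → 0.7772 [wait]  node(3,3) S=151.8569 payoff=0.0000 vs cont=0.0000 → 0.0000 [wait]  ⇒ S*(3)=-
t_2: node(2,0) S=113.8296 payoff=6.0704 vs cont=8.9528 → 8.9528 [wait]  node(2,1) S=127.7400 payoff=0.0000 vs cont=2.7473 → 2.7473 [wait]  node(2,2) S=143.3503 payoff=0.0000 vs cont=0.3917 → 0.3917 [wait]  ⇒ S*(2)=-
t_1: node(1,0) S=120.5844 payoff=0.0000 vs cont=5.8718 → 5.8718 [wait]  node(1,1) S=135.3202 payoff=0.0000 vs cont=1.5785 → 1.5785 [wait]  ⇒ S*(1)=-
t_0: node(0,0) S=127.7400 payoff=0.0000 vs cont=3.7405 → 3.7405 [wait]  ⇒ S*(0)=-

price = 3.7405
boundary = - - - - 101.4340 107.4532
tree:
3.7405
5.8718 1.5785
8.9528 2.7473 0.3917
13.1606 4.6879 0.7772 0.0000
18.4660 7.7873 1.5420 0.0000 0.0000
24.1480 12.4468 3.0595 0.0000 0.0000 0.0000
29.5118 18.4660 6.0704 0.0000 0.0000 0.0000 0.0000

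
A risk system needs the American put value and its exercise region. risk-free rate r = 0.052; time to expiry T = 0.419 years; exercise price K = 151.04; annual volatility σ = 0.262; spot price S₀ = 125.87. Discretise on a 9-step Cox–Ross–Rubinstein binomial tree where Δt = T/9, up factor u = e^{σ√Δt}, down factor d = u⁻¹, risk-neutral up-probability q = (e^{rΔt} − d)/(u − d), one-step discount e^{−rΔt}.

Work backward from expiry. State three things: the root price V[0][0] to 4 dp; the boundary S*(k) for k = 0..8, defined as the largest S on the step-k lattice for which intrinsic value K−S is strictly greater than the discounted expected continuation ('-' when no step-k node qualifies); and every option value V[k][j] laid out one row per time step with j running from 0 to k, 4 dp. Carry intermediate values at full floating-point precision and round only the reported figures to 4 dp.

params: Δt=0.04656 u=1.05816 d=0.94504 q=0.50730 e^(-rΔt)=0.99758
t_9 payoffs: 75.3633 66.3047 56.1618 44.8047 32.0882 17.8495 1.9064 0.0000 0.0000 0.0000
t_8: node(8,0) S=80.0780 payoff=70.9620 vs cont=70.5968 → 70.9620 [stop]  node(8,1) S=89.6635 payoff=61.3765 vs cont=61.0113 → 61.3765 [stop]  node(8,2) S=100.3963 payoff=50.6437 vs cont=50.2785 → 50.6437 [stop]  node(8,3) S=112.4139 payoff=38.6261 vs cont=38.2609 → 38.6261 [stop]  node(8,4) S=125.8700 payoff=25.1700 vs cont=24.8048 → 25.1700 [stop]  node(8,5) S=140.9368 payoff=10.1032 vs cont=9.7380 → 10.1032 [stop]  node(8,6) S=157.8072 payoff=0.0000 vs cont=0.9370 → 0.9370 [wait]  node(8,7) S=176.6969 payoff=0.0000 vs cont=0.0000 → 0.0000 [wait]  node(8,8) S=197.8478 payoff=0.0000 vs cont=0.0000 → 0.0000 [wait]  ⇒ S*(8)=140.9368
t_7: node(7,0) S=84.7353 payoff=66.3047 vs cont=65.9395 → 66.3047 [stop]  node(7,1) S=94.8782 payoff=56.1618 vs cont=55.7966 → 56.1618 [stop]  node(7,2) S=106.2353 payoff=44.8047 vs cont=44.4395 → 44.8047 [stop]  node(7,3) S=118.9518 payoff=32.0882 vs cont=31.7230 → 32.0882 [stop]  node(7,4) S=133.1905 payoff=17.8495 vs cont=17.4843 → 17.8495 [stop]  node(7,5) S=149.1336 payoff=1.9064 vs cont=5.4400 → 5.4400 [wait]  node(7,6) S=166.9851 payoff=0.0000 vs cont=0.4605 → 0.4605 [wait]  node(7,7) S=186.9735 payoff=0.0000 vs cont=0.0000 → 0.0000 [wait]  ⇒ S*(7)=133.1905
t_6: node(6,0) S=89.6635 payoff=61.3765 vs cont=61.0113 → 61.3765 [stop]  node(6,1) S=100.3963 payoff=50.6437 vs cont=50.2785 → 50.6437 [stop]  node(6,2) S=112.4139 payoff=38.6261 vs cont=38.2609 → 38.6261 [stop]  node(6,3) S=125.8700 payoff=25.1700 vs cont=24.8048 → 25.1700 [stop]  node(6,4) S=140.9368 payoff=10.1032 vs cont=11.5262 → 11.5262 [wait]  node(6,5) S=157.8072 payoff=0.0000 vs cont=2.9069 → 2.9069 [wait]  node(6,6) S=176.6969 payoff=0.0000 vs cont=0.2264 → 0.2264 [wait]  ⇒ S*(6)=125.8700
t_5: node(5,0) S=94.8782 payoff=56.1618 vs cont=55.7966 → 56.1618 [stop]  node(5,1) S=106.2353 payoff=44.8047 vs cont=44.4395 → 44.8047 [stop]  node(5,2) S=118.9518 payoff=32.0882 vs cont=31.7230 → 32.0882 [stop]  node(5,3) S=133.1905 payoff=17.8495 vs cont=18.2044 → 18.2044 [wait]  node(5,4) S=149.1336 payoff=1.9064 vs cont=7.1364 → 7.1364 [wait]  node(5,5) S=166.9851 payoff=0.0000 vs cont=1.5433 → 1.5433 [wait]  ⇒ S*(5)=118.9518
t_4: node(4,0) S=100.3963 payoff=50.6437 vs cont=50.2785 → 50.6437 [stop]  node(4,1) S=112.4139 payoff=38.6261 vs cont=38.2609 → 38.6261 [stop]  node(4,2) S=125.8700 payoff=25.1700 vs cont=24.9844 → 25.1700 [stop]  node(4,3) S=140.9368 payoff=10.1032 vs cont=12.5592 → 12.5592 [wait]  node(4,4) S=157.8072 payoff=0.0000 vs cont=4.2886 → 4.2886 [wait]  ⇒ S*(4)=125.8700
t_3: node(3,0) S=106.2353 payoff=44.8047 vs cont=44.4395 → 44.8047 [stop]  node(3,1) S=118.9518 payoff=32.0882 vs cont=31.7230 → 32.0882 [stop]  node(3,2) S=133.1905 payoff=17.8495 vs cont=18.7272 → 18.7272 [wait]  node(3,3) S=149.1336 payoff=1.9064 vs cont=8.3433 → 8.3433 [wait]  ⇒ S*(3)=118.9518
t_2: node(2,0) S=112.4139 payoff=38.6261 vs cont=38.2609 → 38.6261 [stop]  node(2,1) S=125.8700 payoff=25.1700 vs cont=25.2490 → 25.2490 [wait]  node(2,2) S=140.9368 payoff=10.1032 vs cont=13.4269 → 13.4269 [wait]  ⇒ S*(2)=112.4139
t_1: node(1,0) S=118.9518 payoff=32.0882 vs cont=31.7629 → 32.0882 [stop]  node(1,1) S=133.1905 payoff=17.8495 vs cont=19.2051 → 19.2051 [wait]  ⇒ S*(1)=118.9518
t_0: node(0,0) S=125.8700 payoff=25.1700 vs cont=25.4909 → 25.4909 [wait]  ⇒ S*(0)=-

price = 25.4909
boundary = - 118.9518 112.4139 118.9518 125.8700 118.9518 125.8700 133.1905 140.9368
tree:
25.4909
32.0882 19.2051
38.6261 25.2490 13.4269
44.8047 32.0882 18.7272 8.3433
50.6437 38.6261 25.1700 12.5592 4.2886
56.1618 44.8047 32.0882 18.2044 7.1364 1.5433
61.3765 50.6437 38.6261 25.1700 11.5262 2.9069 0.2264
66.3047 56.1618 44.8047 32.0882 17.8495 5.4400 0.4605 0.0000
70.9620 61.3765 50.6437 38.6261 25.1700 10.1032 0.9370 0.0000 0.0000
75.3633 66.3047 56.1618 44.8047 32.0882 17.8495 1.9064 0.0000 0.0000 0.0000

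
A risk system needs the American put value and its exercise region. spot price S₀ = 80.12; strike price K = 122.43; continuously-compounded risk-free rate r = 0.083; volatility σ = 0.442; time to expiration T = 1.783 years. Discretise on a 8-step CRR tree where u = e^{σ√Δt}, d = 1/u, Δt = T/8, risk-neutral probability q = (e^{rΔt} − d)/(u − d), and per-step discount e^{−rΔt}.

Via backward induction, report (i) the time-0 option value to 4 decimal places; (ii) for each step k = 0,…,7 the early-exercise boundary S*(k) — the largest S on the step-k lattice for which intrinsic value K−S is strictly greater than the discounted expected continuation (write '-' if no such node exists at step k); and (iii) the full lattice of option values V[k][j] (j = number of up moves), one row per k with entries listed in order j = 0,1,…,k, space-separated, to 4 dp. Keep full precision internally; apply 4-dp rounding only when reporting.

price = 43.3250
boundary = - 65.0307 52.7832 65.0307 80.1200 65.0307 80.1200 98.7106
tree:
43.3250
57.3993 30.4611
69.6468 42.6090 19.0949
79.5877 57.3993 28.9799 9.6302
87.6564 69.6468 42.3100 16.3392 3.0803
94.2054 79.5877 57.3993 26.8895 6.0843 0.1008
99.5211 87.6564 69.6468 42.3100 12.0148 0.2024 0.0000
103.8356 94.2054 79.5877 57.3993 23.7194 0.4062 0.0000 0.0000
107.3376 99.5211 87.6564 69.6468 42.3100 0.8152 0.0000 0.0000 0.0000

params: Δt=0.22287 u=1.23203 d=0.81167 q=0.49244 e^(-rΔt)=0.98167
t_8 payoffs: 107.3376 99.5211 87.6564 69.6468 42.3100 0.8152 0.0000 0.0000 0.0000
t_7: node(7,0) S=18.5944 payoff=103.8356 vs cont=101.5917 → 103.8356 [stop]  node(7,1) S=28.2246 payoff=94.2054 vs cont=91.9615 → 94.2054 [stop]  node(7,2) S=42.8423 payoff=79.5877 vs cont=77.3437 → 79.5877 [stop]  node(7,3) S=65.0307 payoff=57.3993 vs cont=55.1554 → 57.3993 [stop]  node(7,4) S=98.7106 payoff=23.7194 vs cont=21.4755 → 23.7194 [stop]  node(7,5) S=149.8336 payoff=0.0000 vs cont=0.4062 → 0.4062 [wait]  node(7,6) S=227.4336 payoff=0.0000 vs cont=0.0000 → 0.0000 [wait]  node(7,7) S=345.2234 payoff=0.0000 vs cont=0.0000 → 0.0000 [wait]  ⇒ S*(7)=98.7106
t_6: node(6,0) S=22.9089 payoff=99.5211 vs cont=97.2771 → 99.5211 [stop]  node(6,1) S=34.7736 payoff=87.6564 vs cont=85.4124 → 87.6564 [stop]  node(6,2) S=52.7832 payoff=69.6468 vs cont=67.4029 → 69.6468 [stop]  node(6,3) S=80.1200 payoff=42.3100 vs cont=40.0660 → 42.3100 [stop]  node(6,4) S=121.6148 payoff=0.8152 vs cont=12.0148 → 12.0148 [wait]  node(6,5) S=184.6001 payoff=0.0000 vs cont=0.2024 → 0.2024 [wait]  node(6,6) S=280.2060 payoff=0.0000 vs cont=0.0000 → 0.0000 [wait]  ⇒ S*(6)=80.1200
t_5: node(5,0) S=28.2246 payoff=94.2054 vs cont=91.9615 → 94.2054 [stop]  node(5,1) S=42.8423 payoff=79.5877 vs cont=77.3437 → 79.5877 [stop]  node(5,2) S=65.0307 payoff=57.3993 vs cont=55.1554 → 57.3993 [stop]  node(5,3) S=98.7106 payoff=23.7194 vs cont=26.8895 → 26.8895 [wait]  node(5,4) S=149.8336 payoff=0.0000 vs cont=6.0843 → 6.0843 [wait]  node(5,5) S=227.4336 payoff=0.0000 vs cont=0.1008 → 0.1008 [wait]  ⇒ S*(5)=65.0307
t_4: node(4,0) S=34.7736 payoff=87.6564 vs cont=85.4124 → 87.6564 [stop]  node(4,1) S=52.7832 payoff=69.6468 vs cont=67.4029 → 69.6468 [stop]  node(4,2) S=80.1200 payoff=42.3100 vs cont=41.5985 → 42.3100 [stop]  node(4,3) S=121.6148 payoff=0.8152 vs cont=16.3392 → 16.3392 [wait]  node(4,4) S=184.6001 payoff=0.0000 vs cont=3.0803 → 3.0803 [wait]  ⇒ S*(4)=80.1200
t_3: node(3,0) S=42.8423 payoff=79.5877 vs cont=77.3437 → 79.5877 [stop]  node(3,1) S=65.0307 payoff=57.3993 vs cont=55.1554 → 57.3993 [stop]  node(3,2) S=98.7106 payoff=23.7194 vs cont=28.9799 → 28.9799 [wait]  node(3,3) S=149.8336 payoff=0.0000 vs cont=9.6302 → 9.6302 [wait]  ⇒ S*(3)=65.0307
t_2: node(2,0) S=52.7832 payoff=69.6468 vs cont=67.4029 → 69.6468 [stop]  node(2,1) S=80.1200 payoff=42.3100 vs cont=42.6090 → 42.6090 [wait]  node(2,2) S=121.6148 payoff=0.8152 vs cont=19.0949 → 19.0949 [wait]  ⇒ S*(2)=52.7832
t_1: node(1,0) S=65.0307 payoff=57.3993 vs cont=55.2999 → 57.3993 [stop]  node(1,1) S=98.7106 payoff=23.7194 vs cont=30.4611 → 30.4611 [wait]  ⇒ S*(1)=65.0307
t_0: node(0,0) S=80.1200 payoff=42.3100 vs cont=43.3250 → 43.3250 [wait]  ⇒ S*(0)=-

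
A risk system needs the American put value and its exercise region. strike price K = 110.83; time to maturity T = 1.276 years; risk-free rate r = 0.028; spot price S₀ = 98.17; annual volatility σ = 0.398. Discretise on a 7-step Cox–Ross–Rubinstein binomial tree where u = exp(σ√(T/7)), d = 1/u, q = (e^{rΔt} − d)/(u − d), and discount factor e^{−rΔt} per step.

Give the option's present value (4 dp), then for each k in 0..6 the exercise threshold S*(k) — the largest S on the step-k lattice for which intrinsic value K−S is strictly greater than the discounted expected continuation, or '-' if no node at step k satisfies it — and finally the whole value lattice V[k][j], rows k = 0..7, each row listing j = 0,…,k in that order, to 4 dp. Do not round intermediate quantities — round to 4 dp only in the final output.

Δt=0.18229  u=1.18522  d=0.84373  q=0.47260  discount=0.99491
step 7 (expiry): payoffs max(K−S,0) = 80.9491 68.8551 51.8662 28.0013 0.0000 0.0000 0.0000 0.0000
step 6: (k=6,j=0): S=35.4154, (K−S)⁺=75.4146, hold=74.8504 ⇒ V=75.4146 exercise | (k=6,j=1): S=49.7493, (K−S)⁺=61.0807, hold=60.5164 ⇒ V=61.0807 exercise | (k=6,j=2): S=69.8849, (K−S)⁺=40.9451, hold=40.3809 ⇒ V=40.9451 exercise | (k=6,j=3): S=98.1700, (K−S)⁺=12.6600, hold=14.6926 ⇒ V=14.6926 continue | (k=6,j=4): S=137.9032, (K−S)⁺=0.0000, hold=0.0000 ⇒ V=0.0000 continue | (k=6,j=5): S=193.7181, (K−S)⁺=0.0000, hold=0.0000 ⇒ V=0.0000 continue | (k=6,j=6): S=272.1234, (K−S)⁺=0.0000, hold=0.0000 ⇒ V=0.0000 continue  boundary S*=69.8849
step 5: (k=5,j=0): S=41.9749, (K−S)⁺=68.8551, hold=68.2909 ⇒ V=68.8551 exercise | (k=5,j=1): S=58.9638, (K−S)⁺=51.8662, hold=51.3020 ⇒ V=51.8662 exercise | (k=5,j=2): S=82.8287, (K−S)⁺=28.0013, hold=28.3928 ⇒ V=28.3928 continue | (k=5,j=3): S=116.3527, (K−S)⁺=0.0000, hold=7.7093 ⇒ V=7.7093 continue | (k=5,j=4): S=163.4453, (K−S)⁺=0.0000, hold=0.0000 ⇒ V=0.0000 continue | (k=5,j=5): S=229.5980, (K−S)⁺=0.0000, hold=0.0000 ⇒ V=0.0000 continue  boundary S*=58.9638
step 4: (k=4,j=0): S=49.7493, (K−S)⁺=61.0807, hold=60.5164 ⇒ V=61.0807 exercise | (k=4,j=1): S=69.8849, (K−S)⁺=40.9451, hold=40.5650 ⇒ V=40.9451 exercise | (k=4,j=2): S=98.1700, (K−S)⁺=12.6600, hold=18.5229 ⇒ V=18.5229 continue | (k=4,j=3): S=137.9032, (K−S)⁺=0.0000, hold=4.0452 ⇒ V=4.0452 continue | (k=4,j=4): S=193.7181, (K−S)⁺=0.0000, hold=0.0000 ⇒ V=0.0000 continue  boundary S*=69.8849
step 3: (k=3,j=0): S=58.9638, (K−S)⁺=51.8662, hold=51.3020 ⇒ V=51.8662 exercise | (k=3,j=1): S=82.8287, (K−S)⁺=28.0013, hold=30.1938 ⇒ V=30.1938 continue | (k=3,j=2): S=116.3527, (K−S)⁺=0.0000, hold=11.6212 ⇒ V=11.6212 continue | (k=3,j=3): S=163.4453, (K−S)⁺=0.0000, hold=2.1225 ⇒ V=2.1225 continue  boundary S*=58.9638
step 2: (k=2,j=0): S=69.8849, (K−S)⁺=40.9451, hold=41.4118 ⇒ V=41.4118 continue | (k=2,j=1): S=98.1700, (K−S)⁺=12.6600, hold=21.3072 ⇒ V=21.3072 continue | (k=2,j=2): S=137.9032, (K−S)⁺=0.0000, hold=7.0958 ⇒ V=7.0958 continue  boundary S*=-
step 1: (k=1,j=0): S=82.8287, (K−S)⁺=28.0013, hold=31.7478 ⇒ V=31.7478 continue | (k=1,j=1): S=116.3527, (K−S)⁺=0.0000, hold=14.5165 ⇒ V=14.5165 continue  boundary S*=-
step 0: (k=0,j=0): S=98.1700, (K−S)⁺=12.6600, hold=23.4841 ⇒ V=23.4841 continue  boundary S*=-

price = 23.4841
boundary = - - - 58.9638 69.8849 58.9638 69.8849
tree:
23.4841
31.7478 14.5165
41.4118 21.3072 7.0958
51.8662 30.1938 11.6212 2.1225
61.0807 40.9451 18.5229 4.0452 0.0000
68.8551 51.8662 28.3928 7.7093 0.0000 0.0000
75.4146 61.0807 40.9451 14.6926 0.0000 0.0000 0.0000
80.9491 68.8551 51.8662 28.0013 0.0000 0.0000 0.0000 0.0000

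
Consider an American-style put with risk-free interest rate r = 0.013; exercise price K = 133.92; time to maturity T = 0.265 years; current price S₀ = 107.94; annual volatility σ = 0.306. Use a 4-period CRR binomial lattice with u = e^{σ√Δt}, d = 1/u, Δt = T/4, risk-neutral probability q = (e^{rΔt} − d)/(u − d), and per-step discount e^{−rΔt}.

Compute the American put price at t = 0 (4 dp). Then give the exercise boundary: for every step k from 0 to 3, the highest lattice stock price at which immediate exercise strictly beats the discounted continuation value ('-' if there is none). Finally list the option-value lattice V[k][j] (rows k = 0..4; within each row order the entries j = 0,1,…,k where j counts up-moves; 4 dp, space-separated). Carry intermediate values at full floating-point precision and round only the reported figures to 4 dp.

price = 26.5450
boundary = - 99.7647 107.9400 116.7853
tree:
26.5450
34.1553 18.5363
41.7115 25.9800 10.6897
48.6953 34.1553 17.1347 3.8865
55.1502 41.7115 25.9800 7.5646 0.0000

Δt=0.06625  u=1.08195  d=0.92426  q=0.48578  discount=0.99914
step 4 (expiry): payoffs max(K−S,0) = 55.1502 41.7115 25.9800 7.5646 0.0000
step 3: (k=3,j=0): S=85.2247, (K−S)⁺=48.6953, hold=48.5801 ⇒ V=48.6953 exercise | (k=3,j=1): S=99.7647, (K−S)⁺=34.1553, hold=34.0401 ⇒ V=34.1553 exercise | (k=3,j=2): S=116.7853, (K−S)⁺=17.1347, hold=17.0194 ⇒ V=17.1347 exercise | (k=3,j=3): S=136.7098, (K−S)⁺=0.0000, hold=3.8865 ⇒ V=3.8865 continue  boundary S*=116.7853
step 2: (k=2,j=0): S=92.2085, (K−S)⁺=41.7115, hold=41.5962 ⇒ V=41.7115 exercise | (k=2,j=1): S=107.9400, (K−S)⁺=25.9800, hold=25.8647 ⇒ V=25.9800 exercise | (k=2,j=2): S=126.3554, (K−S)⁺=7.5646, hold=10.6897 ⇒ V=10.6897 continue  boundary S*=107.9400
step 1: (k=1,j=0): S=99.7647, (K−S)⁺=34.1553, hold=34.0401 ⇒ V=34.1553 exercise | (k=1,j=1): S=116.7853, (K−S)⁺=17.1347, hold=18.5363 ⇒ V=18.5363 continue  boundary S*=99.7647
step 0: (k=0,j=0): S=107.9400, (K−S)⁺=25.9800, hold=26.5450 ⇒ V=26.5450 continue  boundary S*=-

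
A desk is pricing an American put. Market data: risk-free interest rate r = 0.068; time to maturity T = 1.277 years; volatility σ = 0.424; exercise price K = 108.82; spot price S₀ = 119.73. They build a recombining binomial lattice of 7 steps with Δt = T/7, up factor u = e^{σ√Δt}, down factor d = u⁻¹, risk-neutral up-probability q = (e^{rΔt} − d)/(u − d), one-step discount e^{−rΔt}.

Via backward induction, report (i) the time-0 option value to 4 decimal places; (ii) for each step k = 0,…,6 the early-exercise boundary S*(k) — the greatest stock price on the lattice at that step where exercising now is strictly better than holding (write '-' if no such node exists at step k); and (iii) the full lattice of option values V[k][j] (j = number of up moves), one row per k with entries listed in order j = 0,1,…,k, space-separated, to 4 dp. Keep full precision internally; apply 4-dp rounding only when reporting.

price = 13.4422
boundary = - - - 69.5431 58.0236 69.5431 83.3496
tree:
13.4422
19.8561 7.0861
28.4443 11.3929 2.7686
39.2769 17.8558 4.9333 0.5784
50.7964 27.0776 8.6796 1.1463 0.0000
60.4078 39.2769 15.0268 2.2717 0.0000 0.0000
68.4271 50.7964 25.4704 4.5022 0.0000 0.0000 0.0000
75.1180 60.4078 39.2769 8.9228 0.0000 0.0000 0.0000 0.0000

Δt=0.18243  u=1.19853  d=0.83435  q=0.48912  discount=0.98767
step 7 (expiry): payoffs max(K−S,0) = 75.1180 60.4078 39.2769 8.9228 0.0000 0.0000 0.0000 0.0000
step 6: (k=6,j=0): S=40.3929, (K−S)⁺=68.4271, hold=67.0855 ⇒ V=68.4271 exercise | (k=6,j=1): S=58.0236, (K−S)⁺=50.7964, hold=49.4548 ⇒ V=50.7964 exercise | (k=6,j=2): S=83.3496, (K−S)⁺=25.4704, hold=24.1288 ⇒ V=25.4704 exercise | (k=6,j=3): S=119.7300, (K−S)⁺=0.0000, hold=4.5022 ⇒ V=4.5022 continue | (k=6,j=4): S=171.9896, (K−S)⁺=0.0000, hold=0.0000 ⇒ V=0.0000 continue | (k=6,j=5): S=247.0594, (K−S)⁺=0.0000, hold=0.0000 ⇒ V=0.0000 continue | (k=6,j=6): S=354.8956, (K−S)⁺=0.0000, hold=0.0000 ⇒ V=0.0000 continue  boundary S*=83.3496
step 5: (k=5,j=0): S=48.4122, (K−S)⁺=60.4078, hold=59.0662 ⇒ V=60.4078 exercise | (k=5,j=1): S=69.5431, (K−S)⁺=39.2769, hold=37.9353 ⇒ V=39.2769 exercise | (k=5,j=2): S=99.8972, (K−S)⁺=8.9228, hold=15.0268 ⇒ V=15.0268 continue | (k=5,j=3): S=143.5002, (K−S)⁺=0.0000, hold=2.2717 ⇒ V=2.2717 continue | (k=5,j=4): S=206.1350, (K−S)⁺=0.0000, hold=0.0000 ⇒ V=0.0000 continue | (k=5,j=5): S=296.1086, (K−S)⁺=0.0000, hold=0.0000 ⇒ V=0.0000 continue  boundary S*=69.5431
step 4: (k=4,j=0): S=58.0236, (K−S)⁺=50.7964, hold=49.4548 ⇒ V=50.7964 exercise | (k=4,j=1): S=83.3496, (K−S)⁺=25.4704, hold=27.0776 ⇒ V=27.0776 continue | (k=4,j=2): S=119.7300, (K−S)⁺=0.0000, hold=8.6796 ⇒ V=8.6796 continue | (k=4,j=3): S=171.9896, (K−S)⁺=0.0000, hold=1.1463 ⇒ V=1.1463 continue | (k=4,j=4): S=247.0594, (K−S)⁺=0.0000, hold=0.0000 ⇒ V=0.0000 continue  boundary S*=58.0236
step 3: (k=3,j=0): S=69.5431, (K−S)⁺=39.2769, hold=38.7117 ⇒ V=39.2769 exercise | (k=3,j=1): S=99.8972, (K−S)⁺=8.9228, hold=17.8558 ⇒ V=17.8558 continue | (k=3,j=2): S=143.5002, (K−S)⁺=0.0000, hold=4.9333 ⇒ V=4.9333 continue | (k=3,j=3): S=206.1350, (K−S)⁺=0.0000, hold=0.5784 ⇒ V=0.5784 continue  boundary S*=69.5431
step 2: (k=2,j=0): S=83.3496, (K−S)⁺=25.4704, hold=28.4443 ⇒ V=28.4443 continue | (k=2,j=1): S=119.7300, (K−S)⁺=0.0000, hold=11.3929 ⇒ V=11.3929 continue | (k=2,j=2): S=171.9896, (K−S)⁺=0.0000, hold=2.7686 ⇒ V=2.7686 continue  boundary S*=-
step 1: (k=1,j=0): S=99.8972, (K−S)⁺=8.9228, hold=19.8561 ⇒ V=19.8561 continue | (k=1,j=1): S=143.5002, (K−S)⁺=0.0000, hold=7.0861 ⇒ V=7.0861 continue  boundary S*=-
step 0: (k=0,j=0): S=119.7300, (K−S)⁺=0.0000, hold=13.4422 ⇒ V=13.4422 continue  boundary S*=-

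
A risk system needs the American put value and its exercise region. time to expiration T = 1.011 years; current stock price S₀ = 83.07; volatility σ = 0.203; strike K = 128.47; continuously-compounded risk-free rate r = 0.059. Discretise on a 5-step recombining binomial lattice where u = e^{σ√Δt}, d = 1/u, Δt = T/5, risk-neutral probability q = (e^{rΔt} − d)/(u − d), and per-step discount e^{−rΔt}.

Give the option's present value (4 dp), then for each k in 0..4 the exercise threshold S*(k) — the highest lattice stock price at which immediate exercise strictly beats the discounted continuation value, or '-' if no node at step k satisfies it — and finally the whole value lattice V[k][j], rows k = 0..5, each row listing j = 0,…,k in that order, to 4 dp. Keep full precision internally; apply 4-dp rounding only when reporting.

price = 45.4000
boundary = 83.0700 91.0097 99.7082 109.2382 119.6790
tree:
45.4000
52.6470 37.4603
59.2618 45.4000 28.7618
65.2995 52.6470 37.4603 19.2318
70.8105 59.2618 45.4000 28.7618 8.7910
75.8407 65.2995 52.6470 37.4603 19.2318 0.0000

Δt=0.20220, u=1.09558, d=0.91276, q=0.54284, disc=e^(-rΔt)=0.98814
k=5 terminal: V=max(K-S,0) → 75.8407 65.2995 52.6470 37.4603 19.2318 0.0000
k=4: j=0 S=57.6595 intr=70.8105 cont=69.2870 V=70.8105[EX]; j=1 S=69.2082 intr=59.2618 cont=57.7383 V=59.2618[EX]; j=2 S=83.0700 intr=45.4000 cont=43.8765 V=45.4000[EX]; j=3 S=99.7082 intr=28.7618 cont=27.2383 V=28.7618[EX]; j=4 S=119.6790 intr=8.7910 cont=8.6877 V=8.7910[EX]  S*(4)=119.6790
k=3: j=0 S=63.1705 intr=65.2995 cont=63.7760 V=65.2995[EX]; j=1 S=75.8230 intr=52.6470 cont=51.1235 V=52.6470[EX]; j=2 S=91.0097 intr=37.4603 cont=35.9368 V=37.4603[EX]; j=3 S=109.2382 intr=19.2318 cont=17.7083 V=19.2318[EX]  S*(3)=109.2382
k=2: j=0 S=69.2082 intr=59.2618 cont=57.7383 V=59.2618[EX]; j=1 S=83.0700 intr=45.4000 cont=43.8765 V=45.4000[EX]; j=2 S=99.7082 intr=28.7618 cont=27.2383 V=28.7618[EX]  S*(2)=99.7082
k=1: j=0 S=75.8230 intr=52.6470 cont=51.1235 V=52.6470[EX]; j=1 S=91.0097 intr=37.4603 cont=35.9368 V=37.4603[EX]  S*(1)=91.0097
k=0: j=0 S=83.0700 intr=45.4000 cont=43.8765 V=45.4000[EX]  S*(0)=83.0700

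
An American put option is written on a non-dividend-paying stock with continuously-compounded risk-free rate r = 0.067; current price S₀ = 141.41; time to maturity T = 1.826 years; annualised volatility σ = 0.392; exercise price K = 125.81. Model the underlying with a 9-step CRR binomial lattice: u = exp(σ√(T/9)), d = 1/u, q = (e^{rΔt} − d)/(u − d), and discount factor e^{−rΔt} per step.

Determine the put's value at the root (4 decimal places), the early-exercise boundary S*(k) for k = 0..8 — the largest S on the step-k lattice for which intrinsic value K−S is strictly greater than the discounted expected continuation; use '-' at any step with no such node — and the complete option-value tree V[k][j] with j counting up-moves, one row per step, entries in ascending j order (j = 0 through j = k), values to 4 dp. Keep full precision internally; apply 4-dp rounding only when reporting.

price = 15.3899
boundary = - - - - 69.7827 83.2589 69.7827 83.2589 99.3377
tree:
15.3899
22.2567 8.7971
31.3032 13.6260 4.1048
42.6437 20.5781 6.8971 1.3642
56.0273 30.1440 11.3701 2.5160 0.2247
67.3223 42.5511 18.2967 4.6049 0.4506 0.0000
76.7891 56.0273 28.5228 8.3506 0.9037 0.0000 0.0000
84.7236 67.3223 42.5511 14.9734 1.8123 0.0000 0.0000 0.0000
91.3738 76.7891 56.0273 26.4723 3.6344 0.0000 0.0000 0.0000 0.0000
96.9476 84.7236 67.3223 42.5511 7.2885 0.0000 0.0000 0.0000 0.0000 0.0000

Δt=0.20289, u=1.19312, d=0.83814, q=0.49453, disc=e^(-rΔt)=0.98650
k=9 terminal: V=max(K-S,0) → 96.9476 84.7236 67.3223 42.5511 7.2885 0.0000 0.0000 0.0000 0.0000 0.0000
k=8: j=0 S=34.4362 intr=91.3738 cont=89.6751 V=91.3738[EX]; j=1 S=49.0209 intr=76.7891 cont=75.0904 V=76.7891[EX]; j=2 S=69.7827 intr=56.0273 cont=54.3287 V=56.0273[EX]; j=3 S=99.3377 intr=26.4723 cont=24.7737 V=26.4723[EX]; j=4 S=141.4100 intr=0.0000 cont=3.6344 V=3.6344[hold]; j=5 S=201.3012 intr=0.0000 cont=0.0000 V=0.0000[hold]; j=6 S=286.5579 intr=0.0000 cont=0.0000 V=0.0000[hold]; j=7 S=407.9233 intr=0.0000 cont=0.0000 V=0.0000[hold]; j=8 S=580.6905 intr=0.0000 cont=0.0000 V=0.0000[hold]  S*(8)=99.3377
k=7: j=0 S=41.0864 intr=84.7236 cont=83.0249 V=84.7236[EX]; j=1 S=58.4877 intr=67.3223 cont=65.6236 V=67.3223[EX]; j=2 S=83.2589 intr=42.5511 cont=40.8524 V=42.5511[EX]; j=3 S=118.5215 intr=7.2885 cont=14.9734 V=14.9734[hold]; j=4 S=168.7187 intr=0.0000 cont=1.8123 V=1.8123[hold]; j=5 S=240.1759 intr=0.0000 cont=0.0000 V=0.0000[hold]; j=6 S=341.8972 intr=0.0000 cont=0.0000 V=0.0000[hold]; j=7 S=486.7003 intr=0.0000 cont=0.0000 V=0.0000[hold]  S*(7)=83.2589
k=6: j=0 S=49.0209 intr=76.7891 cont=75.0904 V=76.7891[EX]; j=1 S=69.7827 intr=56.0273 cont=54.3287 V=56.0273[EX]; j=2 S=99.3377 intr=26.4723 cont=28.5228 V=28.5228[hold]; j=3 S=141.4100 intr=0.0000 cont=8.3506 V=8.3506[hold]; j=4 S=201.3012 intr=0.0000 cont=0.9037 V=0.9037[hold]; j=5 S=286.5579 intr=0.0000 cont=0.0000 V=0.0000[hold]; j=6 S=407.9233 intr=0.0000 cont=0.0000 V=0.0000[hold]  S*(6)=69.7827
k=5: j=0 S=58.4877 intr=67.3223 cont=65.6236 V=67.3223[EX]; j=1 S=83.2589 intr=42.5511 cont=41.8527 V=42.5511[EX]; j=2 S=118.5215 intr=7.2885 cont=18.2967 V=18.2967[hold]; j=3 S=168.7187 intr=0.0000 cont=4.6049 V=4.6049[hold]; j=4 S=240.1759 intr=0.0000 cont=0.4506 V=0.4506[hold]; j=5 S=341.8972 intr=0.0000 cont=0.0000 V=0.0000[hold]  S*(5)=83.2589
k=4: j=0 S=69.7827 intr=56.0273 cont=54.3287 V=56.0273[EX]; j=1 S=99.3377 intr=26.4723 cont=30.1440 V=30.1440[hold]; j=2 S=141.4100 intr=0.0000 cont=11.3701 V=11.3701[hold]; j=3 S=201.3012 intr=0.0000 cont=2.5160 V=2.5160[hold]; j=4 S=286.5579 intr=0.0000 cont=0.2247 V=0.2247[hold]  S*(4)=69.7827
k=3: j=0 S=83.2589 intr=42.5511 cont=42.6437 V=42.6437[hold]; j=1 S=118.5215 intr=7.2885 cont=20.5781 V=20.5781[hold]; j=2 S=168.7187 intr=0.0000 cont=6.8971 V=6.8971[hold]; j=3 S=240.1759 intr=0.0000 cont=1.3642 V=1.3642[hold]  S*(3)=-
k=2: j=0 S=99.3377 intr=26.4723 cont=31.3032 V=31.3032[hold]; j=1 S=141.4100 intr=0.0000 cont=13.6260 V=13.6260[hold]; j=2 S=201.3012 intr=0.0000 cont=4.1048 V=4.1048[hold]  S*(2)=-
k=1: j=0 S=118.5215 intr=7.2885 cont=22.2567 V=22.2567[hold]; j=1 S=168.7187 intr=0.0000 cont=8.7971 V=8.7971[hold]  S*(1)=-
k=0: j=0 S=141.4100 intr=0.0000 cont=15.3899 V=15.3899[hold]  S*(0)=-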